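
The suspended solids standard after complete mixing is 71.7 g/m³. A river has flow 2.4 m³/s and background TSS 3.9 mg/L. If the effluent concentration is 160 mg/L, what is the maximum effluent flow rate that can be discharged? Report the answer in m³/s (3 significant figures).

1.84 m³/s

Mass balance at complete mixing: C_std·(Q_w + Q_r) = Q_w·C_e + Q_r·C_b.
Rearranging, Q_w = Q_r·(C_std − C_b)/(C_e − C_std) = 2.4·(71.7 − 3.9) / (160 − 71.7) = 1.843 m³/s.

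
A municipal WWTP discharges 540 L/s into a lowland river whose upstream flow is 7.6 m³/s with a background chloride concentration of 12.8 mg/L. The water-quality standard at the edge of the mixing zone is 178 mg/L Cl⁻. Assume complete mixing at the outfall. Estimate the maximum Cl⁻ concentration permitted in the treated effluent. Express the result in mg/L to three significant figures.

2500 mg/L

540 L/s = 0.54 m³/s.
Mass balance: 178·8.14 = 0.54·Cₑ + 7.6·12.8.
Cₑ = (1449 − 97.28) / 0.54 = 2503 mg/L.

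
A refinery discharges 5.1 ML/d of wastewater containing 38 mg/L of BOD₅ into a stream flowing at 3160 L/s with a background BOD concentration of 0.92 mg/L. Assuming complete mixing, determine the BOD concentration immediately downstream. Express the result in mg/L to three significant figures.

5.1 ML/d = 0.05903 m³/s.
3160 L/s = 3.16 m³/s.
Conservation of mass across the mixing zone: C = (0.05903·38 + 3.16·0.92) / (0.05903 + 3.16) = 5.15/3.219 = 1.6 mg/L.

1.60 mg/L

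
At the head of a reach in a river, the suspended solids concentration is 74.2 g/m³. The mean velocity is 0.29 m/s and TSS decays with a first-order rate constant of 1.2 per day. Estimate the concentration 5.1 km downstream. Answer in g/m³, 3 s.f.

Travel time t = 5.1 km / 0.29 m/s = 5100/0.29 = 1.759e+04 s = 0.2035 d.
First-order decay: C = 74.2·exp(−1.2·0.2035) = 74.2·0.7833 = 58.12 g/m³.

58.1 g/m³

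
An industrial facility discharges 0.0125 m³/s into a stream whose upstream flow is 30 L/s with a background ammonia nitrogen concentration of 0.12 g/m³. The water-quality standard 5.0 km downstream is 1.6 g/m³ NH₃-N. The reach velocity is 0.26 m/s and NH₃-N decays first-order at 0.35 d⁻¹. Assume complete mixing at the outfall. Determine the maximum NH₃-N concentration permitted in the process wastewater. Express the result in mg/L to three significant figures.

30 L/s = 0.03 m³/s.
Travel time to the compliance point: t = 5000/0.26 = 1.923e+04 s = 0.2226 d; decay factor exp(−0.35·0.2226) = 0.9251.
So the concentration just after mixing may be at most 1.6/0.9251 = 1.73 mg/L.
Mass balance: 1.73·0.0425 = 0.0125·Cₑ + 0.03·0.12.
Cₑ = (0.07351 − 0.0036) / 0.0125 = 5.593 mg/L.

5.59 mg/L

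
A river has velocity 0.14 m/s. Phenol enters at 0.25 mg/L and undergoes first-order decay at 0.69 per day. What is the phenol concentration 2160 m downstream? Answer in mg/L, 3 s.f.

0.221 mg/L

Travel time t = 2160 m / 0.14 m/s = 2160/0.14 = 1.543e+04 s = 0.1786 d.
First-order decay: C = 0.25·exp(−0.69·0.1786) = 0.25·0.8841 = 0.221 mg/L.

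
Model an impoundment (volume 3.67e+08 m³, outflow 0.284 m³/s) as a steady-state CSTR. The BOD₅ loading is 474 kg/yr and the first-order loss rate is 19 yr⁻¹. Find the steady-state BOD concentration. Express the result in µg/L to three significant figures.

0.0679 µg/L

Outflow Q = 0.284 m³/s × 3.156e+07 s/yr = 8.962e+06 m³/yr.
Steady-state CSTR mass balance: W = Q·C + k·V·C, so C = W/(Q + kV).
Q + kV = 8.962e+06 + 19·3.67e+08 = 6.982e+09 m³/yr.
C = 474/6.982e+09 = 6.789e-08 kg/m³ = 6.789e-05 mg/L = 0.06789 µg/L.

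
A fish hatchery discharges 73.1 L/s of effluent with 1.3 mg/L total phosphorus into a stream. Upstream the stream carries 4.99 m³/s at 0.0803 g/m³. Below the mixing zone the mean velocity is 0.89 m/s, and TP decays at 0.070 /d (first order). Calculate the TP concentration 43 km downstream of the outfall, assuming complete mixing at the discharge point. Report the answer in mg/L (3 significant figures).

73.1 L/s = 0.0731 m³/s.
After complete mixing, C₀ = (0.0731·1.3 + 4.99·0.0803) / 5.063 = 0.09791 mg/L.
Travel time t = 4.3e+04 m / 0.89 m/s = 4.831e+04 s = 0.5592 d.
C = 0.09791·exp(−0.070·0.5592) = 0.09791·0.9616 = 0.09415 mg/L.

0.0942 mg/L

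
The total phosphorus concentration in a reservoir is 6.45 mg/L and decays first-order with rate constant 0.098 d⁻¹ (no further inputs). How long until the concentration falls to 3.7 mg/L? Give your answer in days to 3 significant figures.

5.67 d

t = ln(C₀/C)/k = ln(6.45/3.7)/0.098 = 0.5557/0.098 = 5.671 d.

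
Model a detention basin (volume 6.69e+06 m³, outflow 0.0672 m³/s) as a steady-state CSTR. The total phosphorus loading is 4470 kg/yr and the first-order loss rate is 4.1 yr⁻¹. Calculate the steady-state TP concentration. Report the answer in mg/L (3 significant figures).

0.151 mg/L

Outflow Q = 0.0672 m³/s × 3.156e+07 s/yr = 2.121e+06 m³/yr.
Steady-state CSTR mass balance: W = Q·C + k·V·C, so C = W/(Q + kV).
Q + kV = 2.121e+06 + 4.1·6.69e+06 = 2.955e+07 m³/yr.
C = 4470/2.955e+07 = 0.0001513 kg/m³ = 0.1513 mg/L.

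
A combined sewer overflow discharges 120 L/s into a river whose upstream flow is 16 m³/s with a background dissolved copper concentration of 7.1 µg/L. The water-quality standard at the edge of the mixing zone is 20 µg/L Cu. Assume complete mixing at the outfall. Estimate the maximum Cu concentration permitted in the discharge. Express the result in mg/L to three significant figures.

120 L/s = 0.12 m³/s.
7.1 µg/L = 0.0071 mg/L.
20 µg/L = 0.02 mg/L.
Mass balance: 0.02·16.12 = 0.12·Cₑ + 16·0.0071.
Cₑ = (0.3224 − 0.1136) / 0.12 = 1.74 mg/L.

1.74 mg/L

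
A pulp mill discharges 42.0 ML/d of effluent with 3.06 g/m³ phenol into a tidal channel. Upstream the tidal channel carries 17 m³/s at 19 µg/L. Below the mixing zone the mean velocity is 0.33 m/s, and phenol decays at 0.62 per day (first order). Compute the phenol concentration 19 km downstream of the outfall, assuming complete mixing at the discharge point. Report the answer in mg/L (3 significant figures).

0.0685 mg/L

42.0 ML/d = 0.4861 m³/s.
19 µg/L = 0.019 mg/L.
After complete mixing, C₀ = (0.4861·3.06 + 17·0.019) / 17.49 = 0.1035 mg/L.
Travel time t = 1.9e+04 m / 0.33 m/s = 5.758e+04 s = 0.6664 d.
C = 0.1035·exp(−0.62·0.6664) = 0.1035·0.6616 = 0.0685 mg/L.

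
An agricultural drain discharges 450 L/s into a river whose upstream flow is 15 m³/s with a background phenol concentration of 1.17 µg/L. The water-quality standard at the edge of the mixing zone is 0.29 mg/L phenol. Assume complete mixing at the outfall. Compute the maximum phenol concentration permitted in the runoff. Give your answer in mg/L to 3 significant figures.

450 L/s = 0.45 m³/s.
1.17 µg/L = 0.00117 mg/L.
Mass balance: 0.29·15.45 = 0.45·Cₑ + 15·0.00117.
Cₑ = (4.48 − 0.01755) / 0.45 = 9.918 mg/L.

9.92 mg/L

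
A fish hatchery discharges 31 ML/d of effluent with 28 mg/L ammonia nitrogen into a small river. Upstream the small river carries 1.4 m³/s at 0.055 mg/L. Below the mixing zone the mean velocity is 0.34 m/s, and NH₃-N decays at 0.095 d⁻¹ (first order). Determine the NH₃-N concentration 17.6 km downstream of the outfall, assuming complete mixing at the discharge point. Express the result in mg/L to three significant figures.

31 ML/d = 0.3588 m³/s.
After complete mixing, C₀ = (0.3588·28 + 1.4·0.055) / 1.759 = 5.756 mg/L.
Travel time t = 1.76e+04 m / 0.34 m/s = 5.176e+04 s = 0.5991 d.
C = 5.756·exp(−0.095·0.5991) = 5.756·0.9447 = 5.437 mg/L.

5.44 mg/L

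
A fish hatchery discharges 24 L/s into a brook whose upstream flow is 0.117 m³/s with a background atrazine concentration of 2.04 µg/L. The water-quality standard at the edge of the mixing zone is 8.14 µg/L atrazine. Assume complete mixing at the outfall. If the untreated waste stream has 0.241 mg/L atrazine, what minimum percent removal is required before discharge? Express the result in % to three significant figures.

24 L/s = 0.024 m³/s.
2.04 µg/L = 0.00204 mg/L.
8.14 µg/L = 0.00814 mg/L.
Mass balance: 0.00814·0.141 = 0.024·Cₑ + 0.117·0.00204.
Cₑ = (0.001148 − 0.0002387) / 0.024 = 0.03788 mg/L.
Required removal = 1 − 0.03788/0.241 = 84.28 %.

84.3 %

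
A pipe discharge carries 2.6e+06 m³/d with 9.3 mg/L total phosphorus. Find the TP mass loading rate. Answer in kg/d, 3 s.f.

2.6e+06 m³/d = 30.09 m³/s.
Mass flux = Q·C = 30.09 m³/s × 9.3 g/m³ = 279.9 g/s.
= 279.9 g/s × 86.4 = 2.418e+04 kg/d.

24200 kg/d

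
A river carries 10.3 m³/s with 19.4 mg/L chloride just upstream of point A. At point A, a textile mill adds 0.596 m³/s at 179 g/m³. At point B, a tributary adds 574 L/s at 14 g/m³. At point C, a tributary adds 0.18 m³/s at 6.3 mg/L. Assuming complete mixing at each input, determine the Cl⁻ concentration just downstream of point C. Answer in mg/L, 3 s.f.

After input A: C = (10.3·19.4 + 0.596·179) / 10.9 = 28.13 mg/L.
574 L/s = 0.574 m³/s.
After input B: C = (10.9·28.13 + 0.574·14) / 11.47 = 27.42 mg/L.
After input C: C = (11.47·27.42 + 0.18·6.3) / 11.65 = 27.1 mg/L.

27.1 mg/L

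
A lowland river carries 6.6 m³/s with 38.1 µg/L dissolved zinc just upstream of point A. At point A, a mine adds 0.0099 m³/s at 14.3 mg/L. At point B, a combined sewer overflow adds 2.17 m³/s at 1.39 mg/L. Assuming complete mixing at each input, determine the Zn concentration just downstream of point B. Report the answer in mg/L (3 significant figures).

0.388 mg/L

38.1 µg/L = 0.0381 mg/L.
After input A: C = (6.6·0.0381 + 0.0099·14.3) / 6.61 = 0.05946 mg/L.
After input B: C = (6.61·0.05946 + 2.17·1.39) / 8.78 = 0.3883 mg/L.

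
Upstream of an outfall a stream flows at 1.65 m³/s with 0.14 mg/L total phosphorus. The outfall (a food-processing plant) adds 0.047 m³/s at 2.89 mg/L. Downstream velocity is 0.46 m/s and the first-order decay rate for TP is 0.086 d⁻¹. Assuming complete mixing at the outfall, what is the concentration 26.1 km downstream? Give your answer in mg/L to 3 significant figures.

0.204 mg/L

After complete mixing, C₀ = (0.047·2.89 + 1.65·0.14) / 1.697 = 0.2162 mg/L.
Travel time t = 2.61e+04 m / 0.46 m/s = 5.674e+04 s = 0.6567 d.
C = 0.2162·exp(−0.086·0.6567) = 0.2162·0.9451 = 0.2043 mg/L.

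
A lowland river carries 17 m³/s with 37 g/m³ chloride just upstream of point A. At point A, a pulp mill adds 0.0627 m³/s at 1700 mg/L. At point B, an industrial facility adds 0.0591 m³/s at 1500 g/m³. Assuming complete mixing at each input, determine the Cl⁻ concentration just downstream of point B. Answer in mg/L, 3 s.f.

48.1 mg/L

After input A: C = (17·37 + 0.0627·1700) / 17.06 = 43.11 mg/L.
After input B: C = (17.06·43.11 + 0.0591·1500) / 17.12 = 48.14 mg/L.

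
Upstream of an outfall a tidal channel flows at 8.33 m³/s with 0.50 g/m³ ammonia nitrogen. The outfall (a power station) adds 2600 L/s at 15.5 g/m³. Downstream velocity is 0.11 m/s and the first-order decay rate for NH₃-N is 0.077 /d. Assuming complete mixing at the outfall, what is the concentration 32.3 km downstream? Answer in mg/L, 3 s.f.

3.13 mg/L

2600 L/s = 2.6 m³/s.
After complete mixing, C₀ = (2.6·15.5 + 8.33·0.5) / 10.93 = 4.068 mg/L.
Travel time t = 3.23e+04 m / 0.11 m/s = 2.936e+05 s = 3.399 d.
C = 4.068·exp(−0.077·3.399) = 4.068·0.7697 = 3.131 mg/L.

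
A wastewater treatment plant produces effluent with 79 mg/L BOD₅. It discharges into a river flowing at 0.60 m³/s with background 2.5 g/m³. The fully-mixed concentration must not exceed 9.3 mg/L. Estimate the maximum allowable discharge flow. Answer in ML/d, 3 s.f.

5.06 ML/d

Mass balance at complete mixing: C_std·(Q_w + Q_r) = Q_w·C_e + Q_r·C_b.
Rearranging, Q_w = Q_r·(C_std − C_b)/(C_e − C_std) = 0.60·(9.3 − 2.5) / (79 − 9.3) = 0.05854 m³/s.
= 5.058 ML/d.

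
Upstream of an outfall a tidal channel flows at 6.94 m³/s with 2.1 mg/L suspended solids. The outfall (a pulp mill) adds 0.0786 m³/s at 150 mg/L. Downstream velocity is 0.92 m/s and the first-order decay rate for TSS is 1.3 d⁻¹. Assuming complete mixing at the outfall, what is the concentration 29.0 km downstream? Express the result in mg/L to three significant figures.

2.34 mg/L

After complete mixing, C₀ = (0.0786·150 + 6.94·2.1) / 7.019 = 3.756 mg/L.
Travel time t = 2.9e+04 m / 0.92 m/s = 3.152e+04 s = 0.3648 d.
C = 3.756·exp(−1.3·0.3648) = 3.756·0.6223 = 2.338 mg/L.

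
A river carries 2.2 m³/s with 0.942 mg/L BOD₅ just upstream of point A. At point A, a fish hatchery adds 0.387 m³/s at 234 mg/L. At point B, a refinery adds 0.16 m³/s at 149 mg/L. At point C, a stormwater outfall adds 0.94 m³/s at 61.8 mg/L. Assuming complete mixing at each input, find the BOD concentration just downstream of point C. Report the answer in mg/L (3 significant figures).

After input A: C = (2.2·0.942 + 0.387·234) / 2.587 = 35.81 mg/L.
After input B: C = (2.587·35.81 + 0.16·149) / 2.747 = 42.4 mg/L.
After input C: C = (2.747·42.4 + 0.94·61.8) / 3.687 = 47.35 mg/L.

47.3 mg/L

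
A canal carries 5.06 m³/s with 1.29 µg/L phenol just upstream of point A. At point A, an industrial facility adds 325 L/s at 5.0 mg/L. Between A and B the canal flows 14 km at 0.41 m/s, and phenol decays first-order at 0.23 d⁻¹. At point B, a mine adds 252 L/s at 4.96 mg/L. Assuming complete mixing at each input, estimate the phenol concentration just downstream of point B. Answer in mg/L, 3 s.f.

1.29 µg/L = 0.00129 mg/L.
325 L/s = 0.325 m³/s.
After input A: C = (5.06·0.00129 + 0.325·5) / 5.385 = 0.303 mg/L.
Over the 14 km reach to input B (t = 3.415e+04 s = 0.3952 d), decay gives C = 0.303·exp(−0.23·0.3952) = 0.2767 mg/L.
252 L/s = 0.252 m³/s.
After input B: C = (5.385·0.2767 + 0.252·4.96) / 5.637 = 0.486 mg/L.

0.486 mg/L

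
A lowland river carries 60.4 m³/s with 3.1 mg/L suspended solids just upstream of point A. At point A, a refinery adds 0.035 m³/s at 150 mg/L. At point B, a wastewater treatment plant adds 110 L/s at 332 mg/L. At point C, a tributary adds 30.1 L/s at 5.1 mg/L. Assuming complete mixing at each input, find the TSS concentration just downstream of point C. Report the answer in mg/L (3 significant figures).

After input A: C = (60.4·3.1 + 0.035·150) / 60.43 = 3.185 mg/L.
110 L/s = 0.11 m³/s.
After input B: C = (60.43·3.185 + 0.11·332) / 60.54 = 3.782 mg/L.
30.1 L/s = 0.0301 m³/s.
After input C: C = (60.54·3.782 + 0.0301·5.1) / 60.58 = 3.783 mg/L.

3.78 mg/L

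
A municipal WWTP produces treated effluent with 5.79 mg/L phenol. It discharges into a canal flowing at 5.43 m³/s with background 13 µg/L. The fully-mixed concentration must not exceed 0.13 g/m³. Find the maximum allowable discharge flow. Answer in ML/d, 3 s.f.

13 µg/L = 0.013 mg/L.
Mass balance at complete mixing: C_std·(Q_w + Q_r) = Q_w·C_e + Q_r·C_b.
Rearranging, Q_w = Q_r·(C_std − C_b)/(C_e − C_std) = 5.43·(0.13 − 0.013) / (5.79 − 0.13) = 0.1122 m³/s.
= 9.698 ML/d.

9.70 ML/d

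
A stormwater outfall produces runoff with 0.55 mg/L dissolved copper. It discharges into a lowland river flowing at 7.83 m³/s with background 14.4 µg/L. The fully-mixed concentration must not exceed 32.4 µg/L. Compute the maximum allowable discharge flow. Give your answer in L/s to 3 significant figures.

14.4 µg/L = 0.0144 mg/L.
32.4 µg/L = 0.0324 mg/L.
Mass balance at complete mixing: C_std·(Q_w + Q_r) = Q_w·C_e + Q_r·C_b.
Rearranging, Q_w = Q_r·(C_std − C_b)/(C_e − C_std) = 7.83·(0.0324 − 0.0144) / (0.55 − 0.0324) = 0.2723 m³/s.
= 272.3 L/s.

272 L/s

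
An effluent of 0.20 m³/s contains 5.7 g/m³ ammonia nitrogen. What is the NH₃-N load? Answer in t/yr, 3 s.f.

Mass flux = Q·C = 0.2 m³/s × 5.7 g/m³ = 1.14 g/s.
= 1.14 g/s × 31.56 = 35.98 t/yr.

36.0 t/yr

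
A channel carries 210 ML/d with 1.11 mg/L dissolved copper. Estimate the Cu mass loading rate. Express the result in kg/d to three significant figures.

210 ML/d = 2.431 m³/s.
Mass flux = Q·C = 2.431 m³/s × 1.11 g/m³ = 2.698 g/s.
= 2.698 g/s × 86.4 = 233.1 kg/d.

233 kg/d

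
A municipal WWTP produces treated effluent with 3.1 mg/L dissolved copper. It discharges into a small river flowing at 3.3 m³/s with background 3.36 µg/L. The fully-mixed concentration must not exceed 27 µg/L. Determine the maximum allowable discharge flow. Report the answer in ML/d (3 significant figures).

2.19 ML/d

3.36 µg/L = 0.00336 mg/L.
27 µg/L = 0.027 mg/L.
Mass balance at complete mixing: C_std·(Q_w + Q_r) = Q_w·C_e + Q_r·C_b.
Rearranging, Q_w = Q_r·(C_std − C_b)/(C_e − C_std) = 3.3·(0.027 − 0.00336) / (3.1 − 0.027) = 0.02539 m³/s.
= 2.193 ML/d.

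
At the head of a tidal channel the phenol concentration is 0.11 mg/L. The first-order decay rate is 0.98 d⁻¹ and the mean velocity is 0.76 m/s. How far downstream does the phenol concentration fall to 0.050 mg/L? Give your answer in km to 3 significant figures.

From C = C₀·e^(−kt), t = ln(C₀/C)/k = ln(0.11/0.050)/0.98 = 0.7885/0.98 = 0.8045 d.
Distance = v·t = 0.76 m/s × 6.951e+04 s = 5.283e+04 m = 52.83 km.

52.8 km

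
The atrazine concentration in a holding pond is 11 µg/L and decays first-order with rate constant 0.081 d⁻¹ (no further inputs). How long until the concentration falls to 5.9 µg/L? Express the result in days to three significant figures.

t = ln(C₀/C)/k = ln(11/5.9)/0.081 = 0.6229/0.081 = 7.691 d.

7.69 d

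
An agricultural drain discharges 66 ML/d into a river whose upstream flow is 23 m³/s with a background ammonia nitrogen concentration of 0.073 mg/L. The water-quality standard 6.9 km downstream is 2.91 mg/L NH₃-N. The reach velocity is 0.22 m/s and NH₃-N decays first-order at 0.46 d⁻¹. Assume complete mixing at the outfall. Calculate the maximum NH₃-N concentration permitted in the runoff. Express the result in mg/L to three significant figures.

105 mg/L

66 ML/d = 0.7639 m³/s.
Travel time to the compliance point: t = 6900/0.22 = 3.136e+04 s = 0.363 d; decay factor exp(−0.46·0.363) = 0.8462.
So the concentration just after mixing may be at most 2.91/0.8462 = 3.439 mg/L.
Mass balance: 3.439·23.76 = 0.7639·Cₑ + 23·0.073.
Cₑ = (81.72 − 1.679) / 0.7639 = 104.8 mg/L.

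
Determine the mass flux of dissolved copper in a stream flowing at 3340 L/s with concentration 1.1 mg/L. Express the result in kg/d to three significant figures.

317 kg/d

3340 L/s = 3.34 m³/s.
Mass flux = Q·C = 3.34 m³/s × 1.1 g/m³ = 3.674 g/s.
= 3.674 g/s × 86.4 = 317.4 kg/d.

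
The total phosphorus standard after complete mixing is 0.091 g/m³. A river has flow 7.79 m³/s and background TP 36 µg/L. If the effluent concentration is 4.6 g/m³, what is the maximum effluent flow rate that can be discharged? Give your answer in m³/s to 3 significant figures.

36 µg/L = 0.036 mg/L.
Mass balance at complete mixing: C_std·(Q_w + Q_r) = Q_w·C_e + Q_r·C_b.
Rearranging, Q_w = Q_r·(C_std − C_b)/(C_e − C_std) = 7.79·(0.091 − 0.036) / (4.6 − 0.091) = 0.09502 m³/s.

0.0950 m³/s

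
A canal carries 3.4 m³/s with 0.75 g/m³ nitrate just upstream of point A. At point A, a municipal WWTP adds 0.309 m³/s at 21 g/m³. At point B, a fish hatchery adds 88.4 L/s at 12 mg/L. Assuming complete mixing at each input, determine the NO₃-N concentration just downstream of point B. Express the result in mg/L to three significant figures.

After input A: C = (3.4·0.75 + 0.309·21) / 3.709 = 2.437 mg/L.
88.4 L/s = 0.0884 m³/s.
After input B: C = (3.709·2.437 + 0.0884·12) / 3.797 = 2.66 mg/L.

2.66 mg/L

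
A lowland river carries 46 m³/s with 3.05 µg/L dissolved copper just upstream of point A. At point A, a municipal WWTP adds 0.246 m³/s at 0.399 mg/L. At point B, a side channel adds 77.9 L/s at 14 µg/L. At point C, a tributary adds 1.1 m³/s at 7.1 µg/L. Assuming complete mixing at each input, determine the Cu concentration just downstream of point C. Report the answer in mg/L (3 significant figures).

3.05 µg/L = 0.00305 mg/L.
After input A: C = (46·0.00305 + 0.246·0.399) / 46.25 = 0.005156 mg/L.
77.9 L/s = 0.0779 m³/s.
14 µg/L = 0.014 mg/L.
After input B: C = (46.25·0.005156 + 0.0779·0.014) / 46.32 = 0.005171 mg/L.
7.1 µg/L = 0.0071 mg/L.
After input C: C = (46.32·0.005171 + 1.1·0.0071) / 47.42 = 0.005216 mg/L.

0.00522 mg/L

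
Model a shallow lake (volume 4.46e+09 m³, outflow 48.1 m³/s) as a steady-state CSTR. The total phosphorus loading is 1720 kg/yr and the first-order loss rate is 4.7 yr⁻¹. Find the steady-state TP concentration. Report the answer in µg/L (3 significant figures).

Outflow Q = 48.1 m³/s × 3.156e+07 s/yr = 1.518e+09 m³/yr.
Steady-state CSTR mass balance: W = Q·C + k·V·C, so C = W/(Q + kV).
Q + kV = 1.518e+09 + 4.7·4.46e+09 = 2.248e+10 m³/yr.
C = 1720/2.248e+10 = 7.651e-08 kg/m³ = 7.651e-05 mg/L = 0.07651 µg/L.

0.0765 µg/L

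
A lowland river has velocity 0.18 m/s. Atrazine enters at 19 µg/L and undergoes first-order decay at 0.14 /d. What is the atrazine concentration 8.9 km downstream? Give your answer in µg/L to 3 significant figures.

Travel time t = 8.9 km / 0.18 m/s = 8900/0.18 = 4.944e+04 s = 0.5723 d.
First-order decay: C = 19·exp(−0.14·0.5723) = 19·0.923 = 17.54 µg/L.

17.5 µg/L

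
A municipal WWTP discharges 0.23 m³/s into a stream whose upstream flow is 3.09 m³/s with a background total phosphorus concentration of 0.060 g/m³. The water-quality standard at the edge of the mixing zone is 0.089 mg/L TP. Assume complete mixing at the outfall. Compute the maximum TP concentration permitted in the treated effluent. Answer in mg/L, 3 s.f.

0.479 mg/L

Mass balance: 0.089·3.32 = 0.23·Cₑ + 3.09·0.06.
Cₑ = (0.2955 − 0.1854) / 0.23 = 0.4786 mg/L.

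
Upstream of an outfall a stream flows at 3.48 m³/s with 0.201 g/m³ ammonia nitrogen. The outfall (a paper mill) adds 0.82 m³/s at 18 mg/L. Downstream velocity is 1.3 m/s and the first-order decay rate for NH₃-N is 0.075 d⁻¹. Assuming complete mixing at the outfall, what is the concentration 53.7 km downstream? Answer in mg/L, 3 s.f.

After complete mixing, C₀ = (0.82·18 + 3.48·0.201) / 4.3 = 3.595 mg/L.
Travel time t = 5.37e+04 m / 1.3 m/s = 4.131e+04 s = 0.4781 d.
C = 3.595·exp(−0.075·0.4781) = 3.595·0.9648 = 3.469 mg/L.

3.47 mg/L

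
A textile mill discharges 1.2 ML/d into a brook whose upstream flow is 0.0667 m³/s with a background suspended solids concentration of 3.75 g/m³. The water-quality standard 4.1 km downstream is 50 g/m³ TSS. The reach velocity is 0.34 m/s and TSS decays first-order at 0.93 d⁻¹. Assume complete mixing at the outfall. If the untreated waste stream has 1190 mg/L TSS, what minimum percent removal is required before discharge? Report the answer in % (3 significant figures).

1.2 ML/d = 0.01389 m³/s.
Travel time to the compliance point: t = 4100/0.34 = 1.206e+04 s = 0.1396 d; decay factor exp(−0.93·0.1396) = 0.8783.
So the concentration just after mixing may be at most 50/0.8783 = 56.93 mg/L.
Mass balance: 56.93·0.08059 = 0.01389·Cₑ + 0.0667·3.75.
Cₑ = (4.588 − 0.2501) / 0.01389 = 312.3 mg/L.
Required removal = 1 − 312.3/1190 = 73.75 %.

73.8 %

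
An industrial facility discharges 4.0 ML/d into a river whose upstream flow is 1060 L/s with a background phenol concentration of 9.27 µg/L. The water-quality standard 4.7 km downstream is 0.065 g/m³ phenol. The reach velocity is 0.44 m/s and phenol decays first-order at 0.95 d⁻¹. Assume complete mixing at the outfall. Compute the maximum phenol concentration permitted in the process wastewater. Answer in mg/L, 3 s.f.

4.0 ML/d = 0.0463 m³/s.
1060 L/s = 1.06 m³/s.
9.27 µg/L = 0.00927 mg/L.
Travel time to the compliance point: t = 4700/0.44 = 1.068e+04 s = 0.1236 d; decay factor exp(−0.95·0.1236) = 0.8892.
So the concentration just after mixing may be at most 0.065/0.8892 = 0.0731 mg/L.
Mass balance: 0.0731·1.106 = 0.0463·Cₑ + 1.06·0.00927.
Cₑ = (0.08087 − 0.009826) / 0.0463 = 1.535 mg/L.

1.53 mg/L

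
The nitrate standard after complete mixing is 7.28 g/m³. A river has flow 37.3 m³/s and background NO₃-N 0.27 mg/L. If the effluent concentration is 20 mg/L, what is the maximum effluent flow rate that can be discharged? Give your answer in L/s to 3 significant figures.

20600 L/s

Mass balance at complete mixing: C_std·(Q_w + Q_r) = Q_w·C_e + Q_r·C_b.
Rearranging, Q_w = Q_r·(C_std − C_b)/(C_e − C_std) = 37.3·(7.28 − 0.27) / (20 − 7.28) = 20.56 m³/s.
= 2.056e+04 L/s.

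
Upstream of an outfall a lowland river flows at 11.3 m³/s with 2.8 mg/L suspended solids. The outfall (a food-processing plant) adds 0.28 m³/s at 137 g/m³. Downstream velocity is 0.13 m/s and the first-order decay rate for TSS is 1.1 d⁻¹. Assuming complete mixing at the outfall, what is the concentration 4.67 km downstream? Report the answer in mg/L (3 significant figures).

3.83 mg/L

After complete mixing, C₀ = (0.28·137 + 11.3·2.8) / 11.58 = 6.045 mg/L.
Travel time t = 4670 m / 0.13 m/s = 3.592e+04 s = 0.4158 d.
C = 6.045·exp(−1.1·0.4158) = 6.045·0.633 = 3.826 mg/L.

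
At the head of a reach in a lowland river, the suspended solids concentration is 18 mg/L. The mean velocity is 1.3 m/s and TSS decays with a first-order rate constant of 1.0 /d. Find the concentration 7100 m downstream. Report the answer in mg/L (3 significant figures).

Travel time t = 7100 m / 1.3 m/s = 7100/1.3 = 5462 s = 0.06321 d.
First-order decay: C = 18·exp(−1.0·0.06321) = 18·0.9387 = 16.9 mg/L.

16.9 mg/L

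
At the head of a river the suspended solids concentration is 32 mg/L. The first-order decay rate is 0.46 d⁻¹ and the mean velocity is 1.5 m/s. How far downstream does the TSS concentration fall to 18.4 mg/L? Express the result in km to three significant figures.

156 km

From C = C₀·e^(−kt), t = ln(C₀/C)/k = ln(32/18.4)/0.46 = 0.5534/0.46 = 1.203 d.
Distance = v·t = 1.5 m/s × 1.039e+05 s = 1.559e+05 m = 155.9 km.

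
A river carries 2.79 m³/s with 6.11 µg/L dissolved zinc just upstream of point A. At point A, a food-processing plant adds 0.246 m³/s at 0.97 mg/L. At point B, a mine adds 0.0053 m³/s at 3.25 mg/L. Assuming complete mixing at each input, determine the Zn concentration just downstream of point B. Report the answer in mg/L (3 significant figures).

6.11 µg/L = 0.00611 mg/L.
After input A: C = (2.79·0.00611 + 0.246·0.97) / 3.036 = 0.08421 mg/L.
After input B: C = (3.036·0.08421 + 0.0053·3.25) / 3.041 = 0.08973 mg/L.

0.0897 mg/L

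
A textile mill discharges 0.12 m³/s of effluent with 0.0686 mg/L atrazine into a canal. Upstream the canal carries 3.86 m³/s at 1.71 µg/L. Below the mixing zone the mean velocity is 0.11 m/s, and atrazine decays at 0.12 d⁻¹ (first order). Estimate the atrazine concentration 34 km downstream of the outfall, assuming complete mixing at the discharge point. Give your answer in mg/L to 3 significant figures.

0.00243 mg/L

1.71 µg/L = 0.00171 mg/L.
After complete mixing, C₀ = (0.12·0.0686 + 3.86·0.00171) / 3.98 = 0.003727 mg/L.
Travel time t = 3.4e+04 m / 0.11 m/s = 3.091e+05 s = 3.577 d.
C = 0.003727·exp(−0.12·3.577) = 0.003727·0.651 = 0.002426 mg/L.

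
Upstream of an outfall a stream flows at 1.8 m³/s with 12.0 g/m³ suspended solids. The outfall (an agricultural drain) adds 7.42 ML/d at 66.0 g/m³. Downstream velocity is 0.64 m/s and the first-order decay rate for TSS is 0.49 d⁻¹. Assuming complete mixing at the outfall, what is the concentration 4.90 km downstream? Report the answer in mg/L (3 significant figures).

13.8 mg/L

7.42 ML/d = 0.08588 m³/s.
After complete mixing, C₀ = (0.08588·66 + 1.8·12) / 1.886 = 14.46 mg/L.
Travel time t = 4900 m / 0.64 m/s = 7656 s = 0.08861 d.
C = 14.46·exp(−0.49·0.08861) = 14.46·0.9575 = 13.84 mg/L.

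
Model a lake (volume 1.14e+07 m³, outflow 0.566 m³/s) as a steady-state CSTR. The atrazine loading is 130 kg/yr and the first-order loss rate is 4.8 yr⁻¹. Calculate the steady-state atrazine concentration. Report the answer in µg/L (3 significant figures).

Outflow Q = 0.566 m³/s × 3.156e+07 s/yr = 1.786e+07 m³/yr.
Steady-state CSTR mass balance: W = Q·C + k·V·C, so C = W/(Q + kV).
Q + kV = 1.786e+07 + 4.8·1.14e+07 = 7.258e+07 m³/yr.
C = 130/7.258e+07 = 1.791e-06 kg/m³ = 0.001791 mg/L = 1.791 µg/L.

1.79 µg/L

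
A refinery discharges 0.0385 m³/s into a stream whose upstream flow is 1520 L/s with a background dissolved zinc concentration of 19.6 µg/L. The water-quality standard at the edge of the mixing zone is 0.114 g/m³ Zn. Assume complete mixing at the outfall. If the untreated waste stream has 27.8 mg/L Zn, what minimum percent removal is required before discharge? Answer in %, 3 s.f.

1520 L/s = 1.52 m³/s.
19.6 µg/L = 0.0196 mg/L.
Mass balance: 0.114·1.558 = 0.0385·Cₑ + 1.52·0.0196.
Cₑ = (0.1777 − 0.02979) / 0.0385 = 3.841 mg/L.
Required removal = 1 − 3.841/27.8 = 86.18 %.

86.2 %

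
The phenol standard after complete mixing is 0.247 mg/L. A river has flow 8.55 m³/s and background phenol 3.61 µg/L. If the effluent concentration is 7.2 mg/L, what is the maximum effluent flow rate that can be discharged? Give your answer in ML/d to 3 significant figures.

25.9 ML/d

3.61 µg/L = 0.00361 mg/L.
Mass balance at complete mixing: C_std·(Q_w + Q_r) = Q_w·C_e + Q_r·C_b.
Rearranging, Q_w = Q_r·(C_std − C_b)/(C_e − C_std) = 8.55·(0.247 − 0.00361) / (7.2 − 0.247) = 0.2993 m³/s.
= 25.86 ML/d.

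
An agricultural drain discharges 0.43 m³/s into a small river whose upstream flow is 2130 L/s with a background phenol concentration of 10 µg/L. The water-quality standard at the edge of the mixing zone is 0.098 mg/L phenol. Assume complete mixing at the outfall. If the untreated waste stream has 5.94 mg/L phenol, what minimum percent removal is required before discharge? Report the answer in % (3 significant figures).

91.0 %

2130 L/s = 2.13 m³/s.
10 µg/L = 0.01 mg/L.
Mass balance: 0.098·2.56 = 0.43·Cₑ + 2.13·0.01.
Cₑ = (0.2509 − 0.0213) / 0.43 = 0.5339 mg/L.
Required removal = 1 − 0.5339/5.94 = 91.01 %.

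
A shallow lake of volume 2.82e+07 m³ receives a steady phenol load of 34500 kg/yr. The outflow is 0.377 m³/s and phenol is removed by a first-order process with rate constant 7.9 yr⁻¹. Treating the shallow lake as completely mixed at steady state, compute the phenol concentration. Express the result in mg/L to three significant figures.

Outflow Q = 0.377 m³/s × 3.156e+07 s/yr = 1.19e+07 m³/yr.
Steady-state CSTR mass balance: W = Q·C + k·V·C, so C = W/(Q + kV).
Q + kV = 1.19e+07 + 7.9·2.82e+07 = 2.347e+08 m³/yr.
C = 34500/2.347e+08 = 0.000147 kg/m³ = 0.147 mg/L.

0.147 mg/L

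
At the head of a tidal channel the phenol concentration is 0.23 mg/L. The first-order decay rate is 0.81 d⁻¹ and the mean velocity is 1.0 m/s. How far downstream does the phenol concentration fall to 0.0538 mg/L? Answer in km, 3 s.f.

From C = C₀·e^(−kt), t = ln(C₀/C)/k = ln(0.23/0.0538)/0.81 = 1.453/0.81 = 1.794 d.
Distance = v·t = 1.0 m/s × 1.55e+05 s = 1.55e+05 m = 155 km.

155 km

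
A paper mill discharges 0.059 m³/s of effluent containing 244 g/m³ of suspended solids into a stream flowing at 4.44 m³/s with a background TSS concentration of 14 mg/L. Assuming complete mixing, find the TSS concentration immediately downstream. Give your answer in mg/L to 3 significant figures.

17.0 mg/L

Conservation of mass across the mixing zone: C = (0.059·244 + 4.44·14) / (0.059 + 4.44) = 76.56/4.499 = 17.02 mg/L.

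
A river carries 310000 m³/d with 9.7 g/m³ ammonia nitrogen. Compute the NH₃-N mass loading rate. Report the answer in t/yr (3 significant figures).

310000 m³/d = 3.588 m³/s.
Mass flux = Q·C = 3.588 m³/s × 9.7 g/m³ = 34.8 g/s.
= 34.8 g/s × 31.56 = 1098 t/yr.

1100 t/yr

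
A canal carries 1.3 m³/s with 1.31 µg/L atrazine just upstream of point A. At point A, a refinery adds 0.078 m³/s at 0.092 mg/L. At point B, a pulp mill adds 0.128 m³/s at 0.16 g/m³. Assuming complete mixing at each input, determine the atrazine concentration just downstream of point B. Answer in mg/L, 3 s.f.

1.31 µg/L = 0.00131 mg/L.
After input A: C = (1.3·0.00131 + 0.078·0.092) / 1.378 = 0.006443 mg/L.
After input B: C = (1.378·0.006443 + 0.128·0.16) / 1.506 = 0.01949 mg/L.

0.0195 mg/L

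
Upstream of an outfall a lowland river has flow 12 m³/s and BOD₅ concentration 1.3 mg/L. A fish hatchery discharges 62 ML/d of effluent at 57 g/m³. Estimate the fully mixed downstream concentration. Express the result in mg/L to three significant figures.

4.44 mg/L

62 ML/d = 0.7176 m³/s.
Conservation of mass across the mixing zone: C = (0.7176·57 + 12·1.3) / (0.7176 + 12) = 56.5/12.72 = 4.443 mg/L.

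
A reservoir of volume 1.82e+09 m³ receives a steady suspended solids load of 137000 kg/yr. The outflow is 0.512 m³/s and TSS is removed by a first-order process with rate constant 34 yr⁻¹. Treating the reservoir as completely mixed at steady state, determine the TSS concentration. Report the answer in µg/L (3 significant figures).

Outflow Q = 0.512 m³/s × 3.156e+07 s/yr = 1.616e+07 m³/yr.
Steady-state CSTR mass balance: W = Q·C + k·V·C, so C = W/(Q + kV).
Q + kV = 1.616e+07 + 34·1.82e+09 = 6.19e+10 m³/yr.
C = 137000/6.19e+10 = 2.213e-06 kg/m³ = 0.002213 mg/L = 2.213 µg/L.

2.21 µg/L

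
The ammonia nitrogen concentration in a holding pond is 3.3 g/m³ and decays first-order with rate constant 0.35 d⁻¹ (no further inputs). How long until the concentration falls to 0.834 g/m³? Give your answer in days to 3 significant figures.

t = ln(C₀/C)/k = ln(3.3/0.834)/0.35 = 1.375/0.35 = 3.93 d.

3.93 d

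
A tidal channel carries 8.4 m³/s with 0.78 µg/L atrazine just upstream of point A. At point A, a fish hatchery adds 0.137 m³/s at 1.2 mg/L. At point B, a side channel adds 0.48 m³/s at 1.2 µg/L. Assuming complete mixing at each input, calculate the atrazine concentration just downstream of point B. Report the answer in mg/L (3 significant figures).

0.78 µg/L = 0.00078 mg/L.
After input A: C = (8.4·0.00078 + 0.137·1.2) / 8.537 = 0.02002 mg/L.
1.2 µg/L = 0.0012 mg/L.
After input B: C = (8.537·0.02002 + 0.48·0.0012) / 9.017 = 0.01902 mg/L.

0.0190 mg/L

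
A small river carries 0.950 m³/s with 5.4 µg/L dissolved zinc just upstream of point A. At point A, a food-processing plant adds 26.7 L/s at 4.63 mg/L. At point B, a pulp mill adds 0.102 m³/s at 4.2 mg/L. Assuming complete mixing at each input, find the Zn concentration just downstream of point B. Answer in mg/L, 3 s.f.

5.4 µg/L = 0.0054 mg/L.
26.7 L/s = 0.0267 m³/s.
After input A: C = (0.95·0.0054 + 0.0267·4.63) / 0.9767 = 0.1318 mg/L.
After input B: C = (0.9767·0.1318 + 0.102·4.2) / 1.079 = 0.5165 mg/L.

0.517 mg/L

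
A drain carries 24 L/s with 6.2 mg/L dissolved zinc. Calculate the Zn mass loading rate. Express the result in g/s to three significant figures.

24 L/s = 0.024 m³/s.
Mass flux = Q·C = 0.024 m³/s × 6.2 g/m³ = 0.1488 g/s.

0.149 g/s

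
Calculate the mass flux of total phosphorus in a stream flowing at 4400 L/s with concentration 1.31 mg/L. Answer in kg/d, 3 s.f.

4400 L/s = 4.4 m³/s.
Mass flux = Q·C = 4.4 m³/s × 1.31 g/m³ = 5.764 g/s.
= 5.764 g/s × 86.4 = 498 kg/d.

498 kg/d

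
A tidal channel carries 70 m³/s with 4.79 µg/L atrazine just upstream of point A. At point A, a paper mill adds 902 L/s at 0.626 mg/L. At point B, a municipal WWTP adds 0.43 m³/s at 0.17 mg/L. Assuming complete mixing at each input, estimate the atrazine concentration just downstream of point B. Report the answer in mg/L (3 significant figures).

0.0136 mg/L

4.79 µg/L = 0.00479 mg/L.
902 L/s = 0.902 m³/s.
After input A: C = (70·0.00479 + 0.902·0.626) / 70.9 = 0.01269 mg/L.
After input B: C = (70.9·0.01269 + 0.43·0.17) / 71.33 = 0.01364 mg/L.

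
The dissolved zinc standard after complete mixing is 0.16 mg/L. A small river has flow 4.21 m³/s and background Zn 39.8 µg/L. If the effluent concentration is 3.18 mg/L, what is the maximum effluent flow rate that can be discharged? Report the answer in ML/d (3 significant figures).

14.5 ML/d

39.8 µg/L = 0.0398 mg/L.
Mass balance at complete mixing: C_std·(Q_w + Q_r) = Q_w·C_e + Q_r·C_b.
Rearranging, Q_w = Q_r·(C_std − C_b)/(C_e − C_std) = 4.21·(0.16 − 0.0398) / (3.18 − 0.16) = 0.1676 m³/s.
= 14.48 ML/d.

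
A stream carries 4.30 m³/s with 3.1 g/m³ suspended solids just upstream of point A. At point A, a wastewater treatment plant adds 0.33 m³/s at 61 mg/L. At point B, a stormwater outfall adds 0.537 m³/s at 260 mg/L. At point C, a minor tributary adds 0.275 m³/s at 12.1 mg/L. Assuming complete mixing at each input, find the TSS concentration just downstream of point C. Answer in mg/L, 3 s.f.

32.4 mg/L

After input A: C = (4.3·3.1 + 0.33·61) / 4.63 = 7.227 mg/L.
After input B: C = (4.63·7.227 + 0.537·260) / 5.167 = 33.5 mg/L.
After input C: C = (5.167·33.5 + 0.275·12.1) / 5.442 = 32.42 mg/L.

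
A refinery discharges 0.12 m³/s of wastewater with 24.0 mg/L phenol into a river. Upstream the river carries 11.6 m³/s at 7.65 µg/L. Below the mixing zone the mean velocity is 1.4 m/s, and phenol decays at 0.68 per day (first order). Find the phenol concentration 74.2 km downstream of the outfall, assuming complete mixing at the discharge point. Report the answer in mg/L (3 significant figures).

7.65 µg/L = 0.00765 mg/L.
After complete mixing, C₀ = (0.12·24 + 11.6·0.00765) / 11.72 = 0.2533 mg/L.
Travel time t = 7.42e+04 m / 1.4 m/s = 5.3e+04 s = 0.6134 d.
C = 0.2533·exp(−0.68·0.6134) = 0.2533·0.6589 = 0.1669 mg/L.

0.167 mg/L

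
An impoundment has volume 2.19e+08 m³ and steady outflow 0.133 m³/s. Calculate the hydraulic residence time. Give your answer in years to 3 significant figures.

Q = 0.133 m³/s × 3.156e+07 s/yr = 4.197e+06 m³/yr.
Hydraulic residence time τ = V/Q = 2.19e+08/4.197e+06 = 52.18 yr.

52.2 yr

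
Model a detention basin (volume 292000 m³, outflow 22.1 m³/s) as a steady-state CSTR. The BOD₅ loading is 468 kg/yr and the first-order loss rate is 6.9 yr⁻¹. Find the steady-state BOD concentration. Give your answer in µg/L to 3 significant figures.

Outflow Q = 22.1 m³/s × 3.156e+07 s/yr = 6.974e+08 m³/yr.
Steady-state CSTR mass balance: W = Q·C + k·V·C, so C = W/(Q + kV).
Q + kV = 6.974e+08 + 6.9·292000 = 6.994e+08 m³/yr.
C = 468/6.994e+08 = 6.691e-07 kg/m³ = 0.0006691 mg/L = 0.6691 µg/L.

0.669 µg/L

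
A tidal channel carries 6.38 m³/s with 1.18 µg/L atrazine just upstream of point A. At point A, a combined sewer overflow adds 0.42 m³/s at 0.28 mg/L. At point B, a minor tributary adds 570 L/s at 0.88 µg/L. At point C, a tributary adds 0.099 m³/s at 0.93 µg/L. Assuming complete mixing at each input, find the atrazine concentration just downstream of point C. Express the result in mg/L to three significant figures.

1.18 µg/L = 0.00118 mg/L.
After input A: C = (6.38·0.00118 + 0.42·0.28) / 6.8 = 0.0184 mg/L.
570 L/s = 0.57 m³/s.
0.88 µg/L = 0.00088 mg/L.
After input B: C = (6.8·0.0184 + 0.57·0.00088) / 7.37 = 0.01705 mg/L.
0.93 µg/L = 0.00093 mg/L.
After input C: C = (7.37·0.01705 + 0.099·0.00093) / 7.469 = 0.01683 mg/L.

0.0168 mg/L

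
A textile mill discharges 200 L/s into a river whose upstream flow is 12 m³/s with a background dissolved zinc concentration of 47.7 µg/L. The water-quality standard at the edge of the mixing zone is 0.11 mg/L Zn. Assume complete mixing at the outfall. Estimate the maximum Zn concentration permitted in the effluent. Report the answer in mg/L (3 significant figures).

3.85 mg/L

200 L/s = 0.2 m³/s.
47.7 µg/L = 0.0477 mg/L.
Mass balance: 0.11·12.2 = 0.2·Cₑ + 12·0.0477.
Cₑ = (1.342 − 0.5724) / 0.2 = 3.848 mg/L.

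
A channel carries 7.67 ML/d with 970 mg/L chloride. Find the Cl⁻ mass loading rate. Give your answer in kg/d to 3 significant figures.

7.67 ML/d = 0.08877 m³/s.
Mass flux = Q·C = 0.08877 m³/s × 970 g/m³ = 86.11 g/s.
= 86.11 g/s × 86.4 = 7440 kg/d.

7440 kg/d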